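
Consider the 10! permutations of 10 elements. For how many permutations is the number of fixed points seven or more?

286

# with exactly i fixed is C(10,i)·!(10-i); sum over i=7..10:
  i=7: C(10,7)·!3 = 120·2 = 240
  i=8: C(10,8)·!2 = 45·1 = 45
  i=9: C(10,9)·!1 = 10·0 = 0
  i=10: C(10,10)·!0 = 1·1 = 1
Total = 286.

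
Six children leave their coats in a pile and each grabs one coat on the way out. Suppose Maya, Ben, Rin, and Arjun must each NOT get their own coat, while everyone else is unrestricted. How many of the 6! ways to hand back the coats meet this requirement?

362

Let A_j be the event that the j-th constrained one is fixed. By inclusion-exclusion over the 4 events:
Σ_{j=0}^{4} (-1)^j C(4,j)(6-j)!
= C(4,0)·6! - C(4,1)·5! + C(4,2)·4! - C(4,3)·3! + C(4,4)·2!
= 720 - 480 + 144 - 24 + 2
= 362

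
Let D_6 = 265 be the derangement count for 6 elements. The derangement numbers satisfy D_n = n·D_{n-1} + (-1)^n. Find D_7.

1854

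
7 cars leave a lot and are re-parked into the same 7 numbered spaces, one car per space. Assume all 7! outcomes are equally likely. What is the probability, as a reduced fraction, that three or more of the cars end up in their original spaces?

407/5040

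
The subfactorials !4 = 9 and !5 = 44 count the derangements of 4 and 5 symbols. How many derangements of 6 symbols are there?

!6 = (6-1)·(!5 + !4) = 5·(44 + 9) = 5·53 = 265.

265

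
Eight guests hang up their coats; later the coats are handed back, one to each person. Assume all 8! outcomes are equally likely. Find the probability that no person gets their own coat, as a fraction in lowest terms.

2119/5760

Favorable outcomes: !8 = 14833.
Total outcomes: 8! = 40320.
Probability = 14833/40320 = 2119/5760.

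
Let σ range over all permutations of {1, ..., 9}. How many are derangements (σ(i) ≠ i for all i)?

The number of derangements of 9 is !9 = Σ_{k=0}^{9} (-1)^k·9!/k!
= 9! - 9!/1! + 9!/2! - 9!/3! + 9!/4! - 9!/5! + 9!/6! - 9!/7! + 9!/8! - 9!/9!
= 362880 - 362880 + 181440 - 60480 + 15120 - 3024 + 504 - 72 + 9 - 1
= 133496

133496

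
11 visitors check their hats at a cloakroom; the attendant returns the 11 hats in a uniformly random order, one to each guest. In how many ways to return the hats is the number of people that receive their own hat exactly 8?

330

Pick the 8 fixed positions: C(11,8) = 165 ways.
The other 3 form a derangement: !3 = 2.
Total: 165 × 2 = 330.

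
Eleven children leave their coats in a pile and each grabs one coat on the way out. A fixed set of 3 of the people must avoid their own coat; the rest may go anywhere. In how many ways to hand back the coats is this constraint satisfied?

30078720

Inclusion-exclusion on the 3 forbidden self-matches:
Σ_{j=0}^{3} (-1)^j C(3,j)(11-j)!
= C(3,0)·11! - C(3,1)·10! + C(3,2)·9! - C(3,3)·8!
= 39916800 - 10886400 + 1088640 - 40320
= 30078720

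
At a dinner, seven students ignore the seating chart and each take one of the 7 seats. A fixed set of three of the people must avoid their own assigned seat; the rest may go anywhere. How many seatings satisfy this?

3216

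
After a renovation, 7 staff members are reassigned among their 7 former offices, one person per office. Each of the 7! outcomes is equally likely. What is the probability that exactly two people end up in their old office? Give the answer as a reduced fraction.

11/60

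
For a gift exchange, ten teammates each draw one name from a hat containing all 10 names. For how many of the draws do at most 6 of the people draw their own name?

3628514

Sum C(10,i)·!(10-i) for i = 0..6:
  i=0: C(10,0)·!10 = 1·1334961 = 1334961
  i=1: C(10,1)·!9 = 10·133496 = 1334960
  i=2: C(10,2)·!8 = 45·14833 = 667485
  i=3: C(10,3)·!7 = 120·1854 = 222480
  i=4: C(10,4)·!6 = 210·265 = 55650
  i=5: C(10,5)·!5 = 252·44 = 11088
  i=6: C(10,6)·!4 = 210·9 = 1890
Total = 3628514.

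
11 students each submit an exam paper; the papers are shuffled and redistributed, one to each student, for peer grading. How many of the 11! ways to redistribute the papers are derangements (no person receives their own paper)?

!11 is the nearest integer to 11!/e.
11! = 39916800, and 39916800/e ≈ 14684570.08, so !11 = 14684570.

14684570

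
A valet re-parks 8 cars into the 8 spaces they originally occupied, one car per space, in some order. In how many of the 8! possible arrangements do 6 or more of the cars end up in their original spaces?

29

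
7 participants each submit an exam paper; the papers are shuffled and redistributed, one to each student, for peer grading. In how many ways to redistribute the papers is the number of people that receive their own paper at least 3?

407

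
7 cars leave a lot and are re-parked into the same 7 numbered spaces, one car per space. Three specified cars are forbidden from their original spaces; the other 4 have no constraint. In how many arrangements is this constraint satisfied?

3216

Let A_j be the event that the j-th constrained one is fixed. By inclusion-exclusion over the 3 events:
Σ_{j=0}^{3} (-1)^j C(3,j)(7-j)!
= C(3,0)·7! - C(3,1)·6! + C(3,2)·5! - C(3,3)·4!
= 5040 - 2160 + 360 - 24
= 3216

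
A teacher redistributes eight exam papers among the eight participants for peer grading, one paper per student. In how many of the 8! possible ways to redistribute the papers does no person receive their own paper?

14833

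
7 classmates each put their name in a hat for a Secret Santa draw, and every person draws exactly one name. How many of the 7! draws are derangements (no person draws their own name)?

1854

The number of derangements of 7 is !7 = Σ_{k=0}^{7} (-1)^k·7!/k!
= 7! - 7!/1! + 7!/2! - 7!/3! + 7!/4! - 7!/5! + 7!/6! - 7!/7!
= 5040 - 5040 + 2520 - 840 + 210 - 42 + 7 - 1
= 1854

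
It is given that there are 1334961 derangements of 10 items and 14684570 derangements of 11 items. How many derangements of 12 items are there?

D_12 = (12-1)·(D_11 + D_10) = 11·(14684570 + 1334961) = 11·16019531 = 176214841.

176214841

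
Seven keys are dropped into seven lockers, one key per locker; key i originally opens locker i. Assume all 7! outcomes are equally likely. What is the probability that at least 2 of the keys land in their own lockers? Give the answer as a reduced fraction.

1331/5040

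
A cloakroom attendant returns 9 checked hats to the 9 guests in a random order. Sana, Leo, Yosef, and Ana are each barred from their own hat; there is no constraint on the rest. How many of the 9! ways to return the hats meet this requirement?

Inclusion-exclusion on the 4 forbidden self-matches:
Σ_{j=0}^{4} (-1)^j C(4,j)(9-j)!
= C(4,0)·9! - C(4,1)·8! + C(4,2)·7! - C(4,3)·6! + C(4,4)·5!
= 362880 - 161280 + 30240 - 2880 + 120
= 229080

229080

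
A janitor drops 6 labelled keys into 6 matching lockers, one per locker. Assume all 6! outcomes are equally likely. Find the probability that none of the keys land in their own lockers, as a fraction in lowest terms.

Favorable outcomes: !6 = 265.
Total outcomes: 6! = 720.
Probability = 265/720 = 53/144.

53/144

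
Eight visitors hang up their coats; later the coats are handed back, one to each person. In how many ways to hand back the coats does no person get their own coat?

The subfactorial !8 = [8!/e] (nearest integer).
8! = 40320, and 40320/e ≈ 14832.90, so !8 = 14833.

14833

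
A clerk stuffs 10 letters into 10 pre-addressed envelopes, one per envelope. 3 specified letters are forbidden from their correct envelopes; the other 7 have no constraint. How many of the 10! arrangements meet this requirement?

Inclusion-exclusion on the 3 forbidden self-matches:
Σ_{j=0}^{3} (-1)^j C(3,j)(10-j)!
= C(3,0)·10! - C(3,1)·9! + C(3,2)·8! - C(3,3)·7!
= 3628800 - 1088640 + 120960 - 5040
= 2656080

2656080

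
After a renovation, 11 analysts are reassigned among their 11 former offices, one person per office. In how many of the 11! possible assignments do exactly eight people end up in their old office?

330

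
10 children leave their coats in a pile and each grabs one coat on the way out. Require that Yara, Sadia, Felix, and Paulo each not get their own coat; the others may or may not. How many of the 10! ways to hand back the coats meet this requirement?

2399760

Inclusion-exclusion on the 4 forbidden self-matches:
Σ_{j=0}^{4} (-1)^j C(4,j)(10-j)!
= C(4,0)·10! - C(4,1)·9! + C(4,2)·8! - C(4,3)·7! + C(4,4)·6!
= 3628800 - 1451520 + 241920 - 20160 + 720
= 2399760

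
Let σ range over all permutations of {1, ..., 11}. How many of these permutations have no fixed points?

Recurrence: !11 = 10·(!10 + !9).
!11 = 10·(1334961 + 133496) = 10·1468457 = 14684570

14684570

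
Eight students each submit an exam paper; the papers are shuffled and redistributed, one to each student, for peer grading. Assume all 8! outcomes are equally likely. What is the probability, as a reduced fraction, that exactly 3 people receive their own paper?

Favorable outcomes: C(8,3)·!5 = 56·44 = 2464.
Total outcomes: 8! = 40320.
Probability = 2464/40320 = 11/180.

11/180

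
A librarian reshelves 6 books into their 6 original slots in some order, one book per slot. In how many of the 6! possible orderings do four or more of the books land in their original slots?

16

Sum C(6,i)·!(6-i) for i = 4..6:
  i=4: C(6,4)·!2 = 15·1 = 15
  i=5: C(6,5)·!1 = 6·0 = 0
  i=6: C(6,6)·!0 = 1·1 = 1
Total = 16.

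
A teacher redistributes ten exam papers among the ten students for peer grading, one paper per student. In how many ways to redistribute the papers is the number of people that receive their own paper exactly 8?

45

Choose which 8 of the 10 are fixed: C(10,8) = 45.
The remaining 2 must be deranged: !2 = 1.
Total: 45 × 1 = 45.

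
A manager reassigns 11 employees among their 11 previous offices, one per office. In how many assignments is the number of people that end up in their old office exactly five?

122430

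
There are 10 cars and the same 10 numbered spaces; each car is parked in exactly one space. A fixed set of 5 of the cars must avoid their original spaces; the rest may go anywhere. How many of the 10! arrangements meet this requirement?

2170680

Inclusion-exclusion on the 5 forbidden self-matches:
Σ_{j=0}^{5} (-1)^j C(5,j)(10-j)!
= C(5,0)·10! - C(5,1)·9! + C(5,2)·8! - C(5,3)·7! + C(5,4)·6! - C(5,5)·5!
= 3628800 - 1814400 + 403200 - 50400 + 3600 - 120
= 2170680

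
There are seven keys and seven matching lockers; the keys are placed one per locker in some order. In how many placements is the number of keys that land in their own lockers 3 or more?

407

# with exactly i fixed is C(7,i)·!(7-i); sum over i=3..7:
  i=3: C(7,3)·!4 = 35·9 = 315
  i=4: C(7,4)·!3 = 35·2 = 70
  i=5: C(7,5)·!2 = 21·1 = 21
  i=6: C(7,6)·!1 = 7·0 = 0
  i=7: C(7,7)·!0 = 1·1 = 1
Total = 407.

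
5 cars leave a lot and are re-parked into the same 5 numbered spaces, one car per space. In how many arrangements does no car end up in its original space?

The subfactorial !5 = [5!/e] (nearest integer).
5! = 120, and 120/e ≈ 44.15, so !5 = 44.

44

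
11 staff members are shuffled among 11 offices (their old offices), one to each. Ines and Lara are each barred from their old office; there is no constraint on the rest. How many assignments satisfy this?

33022080

Inclusion-exclusion on the 2 forbidden self-matches:
Σ_{j=0}^{2} (-1)^j C(2,j)(11-j)!
= C(2,0)·11! - C(2,1)·10! + C(2,2)·9!
= 39916800 - 7257600 + 362880
= 33022080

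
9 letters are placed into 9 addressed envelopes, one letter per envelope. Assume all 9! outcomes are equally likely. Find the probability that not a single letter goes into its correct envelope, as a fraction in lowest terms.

Favorable outcomes: !9 = 133496.
Total outcomes: 9! = 362880.
Probability = 133496/362880 = 16687/45360.

16687/45360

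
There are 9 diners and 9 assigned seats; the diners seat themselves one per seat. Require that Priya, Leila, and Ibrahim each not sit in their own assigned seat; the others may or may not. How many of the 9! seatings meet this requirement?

256320

Inclusion-exclusion on the 3 forbidden self-matches:
Σ_{j=0}^{3} (-1)^j C(3,j)(9-j)!
= C(3,0)·9! - C(3,1)·8! + C(3,2)·7! - C(3,3)·6!
= 362880 - 120960 + 15120 - 720
= 256320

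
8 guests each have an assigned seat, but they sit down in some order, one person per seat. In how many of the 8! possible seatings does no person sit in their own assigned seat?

14833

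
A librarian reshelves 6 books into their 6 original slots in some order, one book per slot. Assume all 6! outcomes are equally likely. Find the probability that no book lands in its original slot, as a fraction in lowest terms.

Favorable outcomes: !6 = 265.
Total outcomes: 6! = 720.
Probability = 265/720 = 53/144.

53/144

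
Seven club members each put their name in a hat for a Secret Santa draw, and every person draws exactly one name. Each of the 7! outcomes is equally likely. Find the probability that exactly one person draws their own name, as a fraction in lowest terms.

53/144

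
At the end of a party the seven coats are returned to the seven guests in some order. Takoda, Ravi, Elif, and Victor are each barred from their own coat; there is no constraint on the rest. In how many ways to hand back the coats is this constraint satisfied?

Let A_j be the event that the j-th constrained one is fixed. By inclusion-exclusion over the 4 events:
Σ_{j=0}^{4} (-1)^j C(4,j)(7-j)!
= C(4,0)·7! - C(4,1)·6! + C(4,2)·5! - C(4,3)·4! + C(4,4)·3!
= 5040 - 2880 + 720 - 96 + 6
= 2790

2790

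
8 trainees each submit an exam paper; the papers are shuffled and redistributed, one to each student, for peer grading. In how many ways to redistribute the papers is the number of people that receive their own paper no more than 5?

# with exactly i fixed is C(8,i)·!(8-i); sum over i=0..5:
  i=0: C(8,0)·!8 = 1·14833 = 14833
  i=1: C(8,1)·!7 = 8·1854 = 14832
  i=2: C(8,2)·!6 = 28·265 = 7420
  i=3: C(8,3)·!5 = 56·44 = 2464
  i=4: C(8,4)·!4 = 70·9 = 630
  i=5: C(8,5)·!3 = 56·2 = 112
Total = 40291.

40291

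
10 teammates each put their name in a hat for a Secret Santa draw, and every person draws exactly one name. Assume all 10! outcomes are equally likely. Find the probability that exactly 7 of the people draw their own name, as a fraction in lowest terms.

1/15120

Favorable outcomes: C(10,7)·!3 = 120·2 = 240.
Total outcomes: 10! = 3628800.
Probability = 240/3628800 = 1/15120.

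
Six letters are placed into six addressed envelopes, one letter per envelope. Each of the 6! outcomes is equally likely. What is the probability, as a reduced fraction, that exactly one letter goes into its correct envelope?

Favorable outcomes: C(6,1)·!5 = 6·44 = 264.
Total outcomes: 6! = 720.
Probability = 264/720 = 11/30.

11/30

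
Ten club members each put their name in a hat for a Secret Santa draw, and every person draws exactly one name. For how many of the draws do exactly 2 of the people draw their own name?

667485

Choose which 2 of the 10 are fixed: C(10,2) = 45.
The other 8 form a derangement: !8 = 14833.
Total: 45 × 14833 = 667485.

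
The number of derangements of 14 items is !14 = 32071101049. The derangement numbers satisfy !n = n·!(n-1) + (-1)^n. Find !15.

481066515734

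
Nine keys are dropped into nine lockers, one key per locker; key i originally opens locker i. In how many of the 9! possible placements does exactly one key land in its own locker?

Pick the single fixed position: C(9,1) = 9 ways.
The other 8 form a derangement: !8 = 14833.
Total: 9 × 14833 = 133497.

133497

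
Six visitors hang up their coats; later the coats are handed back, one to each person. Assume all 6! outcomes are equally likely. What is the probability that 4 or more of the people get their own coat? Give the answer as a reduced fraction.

1/45

Favorable outcomes: Σ_{i≥4} C(6,i)·!(6-i) = 15·1 + 6·0 + 1·1 = 16.
Total outcomes: 6! = 720.
Probability = 16/720 = 1/45.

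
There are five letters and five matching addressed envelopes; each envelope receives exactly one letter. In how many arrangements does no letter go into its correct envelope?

44

Recurrence: !5 = 5·!4 + (-1)^5.
!5 = 5·9 - 1 = 44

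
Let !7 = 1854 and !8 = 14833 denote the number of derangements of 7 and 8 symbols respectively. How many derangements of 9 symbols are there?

133496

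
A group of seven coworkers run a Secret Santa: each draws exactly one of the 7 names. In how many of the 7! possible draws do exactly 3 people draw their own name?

Choose which 3 of the 7 are fixed: C(7,3) = 35.
The remaining 4 must be deranged: !4 = 9.
Total: 35 × 9 = 315.

315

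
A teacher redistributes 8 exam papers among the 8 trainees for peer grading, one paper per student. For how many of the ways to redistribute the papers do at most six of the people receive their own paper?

# with exactly i fixed is C(8,i)·!(8-i); sum over i=0..6:
  i=0: C(8,0)·!8 = 1·14833 = 14833
  i=1: C(8,1)·!7 = 8·1854 = 14832
  i=2: C(8,2)·!6 = 28·265 = 7420
  i=3: C(8,3)·!5 = 56·44 = 2464
  i=4: C(8,4)·!4 = 70·9 = 630
  i=5: C(8,5)·!3 = 56·2 = 112
  i=6: C(8,6)·!2 = 28·1 = 28
Total = 40319.

40319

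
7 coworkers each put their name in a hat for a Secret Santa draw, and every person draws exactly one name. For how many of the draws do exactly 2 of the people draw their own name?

Choose which 2 of the 7 are fixed: C(7,2) = 21.
The remaining 5 must be deranged: !5 = 44.
Total: 21 × 44 = 924.

924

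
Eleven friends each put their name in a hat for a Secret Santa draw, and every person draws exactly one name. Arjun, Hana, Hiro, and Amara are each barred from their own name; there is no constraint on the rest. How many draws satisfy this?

27422640

Inclusion-exclusion on the 4 forbidden self-matches:
Σ_{j=0}^{4} (-1)^j C(4,j)(11-j)!
= C(4,0)·11! - C(4,1)·10! + C(4,2)·9! - C(4,3)·8! + C(4,4)·7!
= 39916800 - 14515200 + 2177280 - 161280 + 5040
= 27422640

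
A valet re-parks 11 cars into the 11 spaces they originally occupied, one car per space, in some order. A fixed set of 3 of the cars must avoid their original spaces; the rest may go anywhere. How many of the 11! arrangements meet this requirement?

30078720

Let A_j be the event that the j-th constrained one is fixed. By inclusion-exclusion over the 3 events:
Σ_{j=0}^{3} (-1)^j C(3,j)(11-j)!
= C(3,0)·11! - C(3,1)·10! + C(3,2)·9! - C(3,3)·8!
= 39916800 - 10886400 + 1088640 - 40320
= 30078720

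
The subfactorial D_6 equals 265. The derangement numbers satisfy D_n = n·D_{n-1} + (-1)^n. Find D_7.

1854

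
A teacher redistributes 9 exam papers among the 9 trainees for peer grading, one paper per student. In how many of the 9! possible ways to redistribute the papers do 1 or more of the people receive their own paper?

229384

# with exactly i fixed is C(9,i)·!(9-i); sum over i=1..9:
  i=1: C(9,1)·!8 = 9·14833 = 133497
  i=2: C(9,2)·!7 = 36·1854 = 66744
  i=3: C(9,3)·!6 = 84·265 = 22260
  i=4: C(9,4)·!5 = 126·44 = 5544
  i=5: C(9,5)·!4 = 126·9 = 1134
  i=6: C(9,6)·!3 = 84·2 = 168
  i=7: C(9,7)·!2 = 36·1 = 36
  i=8: C(9,8)·!1 = 9·0 = 0
  i=9: C(9,9)·!0 = 1·1 = 1
Total = 229384.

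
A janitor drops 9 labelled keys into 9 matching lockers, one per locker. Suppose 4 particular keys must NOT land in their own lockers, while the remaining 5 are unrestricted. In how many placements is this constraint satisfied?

Inclusion-exclusion on the 4 forbidden self-matches:
Σ_{j=0}^{4} (-1)^j C(4,j)(9-j)!
= C(4,0)·9! - C(4,1)·8! + C(4,2)·7! - C(4,3)·6! + C(4,4)·5!
= 362880 - 161280 + 30240 - 2880 + 120
= 229080

229080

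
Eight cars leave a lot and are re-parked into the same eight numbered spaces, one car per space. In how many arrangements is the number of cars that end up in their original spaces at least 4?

771

Sum C(8,i)·!(8-i) for i = 4..8:
  i=4: C(8,4)·!4 = 70·9 = 630
  i=5: C(8,5)·!3 = 56·2 = 112
  i=6: C(8,6)·!2 = 28·1 = 28
  i=7: C(8,7)·!1 = 8·0 = 0
  i=8: C(8,8)·!0 = 1·1 = 1
Total = 771.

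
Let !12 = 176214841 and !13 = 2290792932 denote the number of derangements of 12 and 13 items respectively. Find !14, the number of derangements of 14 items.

32071101049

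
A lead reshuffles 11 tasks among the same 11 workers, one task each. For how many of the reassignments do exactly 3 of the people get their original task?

Choose which 3 of the 11 are fixed: C(11,3) = 165.
The remaining 8 must be deranged: !8 = 14833.
Total: 165 × 14833 = 2447445.

2447445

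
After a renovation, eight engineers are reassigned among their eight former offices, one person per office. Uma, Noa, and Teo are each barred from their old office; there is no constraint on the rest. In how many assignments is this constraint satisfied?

27240

Let A_j be the event that the j-th constrained one is fixed. By inclusion-exclusion over the 3 events:
Σ_{j=0}^{3} (-1)^j C(3,j)(8-j)!
= C(3,0)·8! - C(3,1)·7! + C(3,2)·6! - C(3,3)·5!
= 40320 - 15120 + 2160 - 120
= 27240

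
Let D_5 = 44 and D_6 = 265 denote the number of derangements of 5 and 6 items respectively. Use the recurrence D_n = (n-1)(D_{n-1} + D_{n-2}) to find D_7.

D_7 = (7-1)·(D_6 + D_5) = 6·(265 + 44) = 6·309 = 1854.

1854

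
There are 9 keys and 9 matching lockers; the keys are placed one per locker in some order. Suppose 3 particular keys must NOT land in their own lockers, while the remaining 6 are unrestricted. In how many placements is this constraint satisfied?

256320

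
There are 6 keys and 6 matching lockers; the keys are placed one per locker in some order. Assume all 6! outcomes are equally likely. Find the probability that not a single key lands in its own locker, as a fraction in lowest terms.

Favorable outcomes: !6 = 265.
Total outcomes: 6! = 720.
Probability = 265/720 = 53/144.

53/144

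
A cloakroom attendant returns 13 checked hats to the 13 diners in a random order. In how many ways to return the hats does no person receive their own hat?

2290792932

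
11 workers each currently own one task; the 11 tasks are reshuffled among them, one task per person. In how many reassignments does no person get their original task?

The subfactorial !11 = [11!/e] (nearest integer).
11! = 39916800, and 39916800/e ≈ 14684570.08, so !11 = 14684570.

14684570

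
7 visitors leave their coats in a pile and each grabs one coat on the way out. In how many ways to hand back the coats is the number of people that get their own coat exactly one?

1855

Pick the single fixed position: C(7,1) = 7 ways.
The other 6 form a derangement: !6 = 265.
Total: 7 × 265 = 1855.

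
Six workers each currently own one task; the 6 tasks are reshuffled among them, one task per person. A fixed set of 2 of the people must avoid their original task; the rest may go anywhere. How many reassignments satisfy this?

Inclusion-exclusion on the 2 forbidden self-matches:
Σ_{j=0}^{2} (-1)^j C(2,j)(6-j)!
= C(2,0)·6! - C(2,1)·5! + C(2,2)·4!
= 720 - 240 + 24
= 504

504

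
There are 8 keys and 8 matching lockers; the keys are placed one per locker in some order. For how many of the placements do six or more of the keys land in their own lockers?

29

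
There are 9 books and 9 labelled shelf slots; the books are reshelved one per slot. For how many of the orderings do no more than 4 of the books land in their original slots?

# with exactly i fixed is C(9,i)·!(9-i); sum over i=0..4:
  i=0: C(9,0)·!9 = 1·133496 = 133496
  i=1: C(9,1)·!8 = 9·14833 = 133497
  i=2: C(9,2)·!7 = 36·1854 = 66744
  i=3: C(9,3)·!6 = 84·265 = 22260
  i=4: C(9,4)·!5 = 126·44 = 5544
Total = 361541.

361541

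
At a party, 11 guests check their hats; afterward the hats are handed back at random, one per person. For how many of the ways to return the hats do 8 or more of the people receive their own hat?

386

Sum C(11,i)·!(11-i) for i = 8..11:
  i=8: C(11,8)·!3 = 165·2 = 330
  i=9: C(11,9)·!2 = 55·1 = 55
  i=10: C(11,10)·!1 = 11·0 = 0
  i=11: C(11,11)·!0 = 1·1 = 1
Total = 386.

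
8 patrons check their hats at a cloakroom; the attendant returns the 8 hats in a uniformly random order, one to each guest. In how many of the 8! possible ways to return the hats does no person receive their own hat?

14833

Recurrence: !8 = 7·(!7 + !6).
!8 = 7·(1854 + 265) = 7·2119 = 14833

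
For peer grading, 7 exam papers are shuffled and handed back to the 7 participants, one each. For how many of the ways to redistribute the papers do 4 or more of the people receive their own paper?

92

# with exactly i fixed is C(7,i)·!(7-i); sum over i=4..7:
  i=4: C(7,4)·!3 = 35·2 = 70
  i=5: C(7,5)·!2 = 21·1 = 21
  i=6: C(7,6)·!1 = 7·0 = 0
  i=7: C(7,7)·!0 = 1·1 = 1
Total = 92.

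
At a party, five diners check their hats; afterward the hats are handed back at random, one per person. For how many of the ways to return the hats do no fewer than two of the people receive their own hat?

# with exactly i fixed is C(5,i)·!(5-i); sum over i=2..5:
  i=2: C(5,2)·!3 = 10·2 = 20
  i=3: C(5,3)·!2 = 10·1 = 10
  i=4: C(5,4)·!1 = 5·0 = 0
  i=5: C(5,5)·!0 = 1·1 = 1
Total = 31.

31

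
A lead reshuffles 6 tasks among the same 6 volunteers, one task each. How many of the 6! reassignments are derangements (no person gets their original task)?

265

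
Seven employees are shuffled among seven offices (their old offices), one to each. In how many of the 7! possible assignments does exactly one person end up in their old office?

1855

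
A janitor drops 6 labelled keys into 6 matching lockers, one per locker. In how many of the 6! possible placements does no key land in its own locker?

265

Use !n = (n-1)(!(n-1) + !(n-2)).
!6 = 5·(44 + 9) = 5·53 = 265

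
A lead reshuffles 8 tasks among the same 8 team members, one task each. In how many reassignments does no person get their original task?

14833

!8 is the nearest integer to 8!/e.
8! = 40320, and 40320/e ≈ 14832.90, so !8 = 14833.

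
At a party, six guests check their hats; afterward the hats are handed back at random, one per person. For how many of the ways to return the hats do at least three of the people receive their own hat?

56

# with exactly i fixed is C(6,i)·!(6-i); sum over i=3..6:
  i=3: C(6,3)·!3 = 20·2 = 40
  i=4: C(6,4)·!2 = 15·1 = 15
  i=5: C(6,5)·!1 = 6·0 = 0
  i=6: C(6,6)·!0 = 1·1 = 1
Total = 56.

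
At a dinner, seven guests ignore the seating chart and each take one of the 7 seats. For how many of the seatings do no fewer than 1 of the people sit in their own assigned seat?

3186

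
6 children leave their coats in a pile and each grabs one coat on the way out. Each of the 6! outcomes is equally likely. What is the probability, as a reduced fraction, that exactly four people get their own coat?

1/48

Favorable outcomes: C(6,4)·!2 = 15·1 = 15.
Total outcomes: 6! = 720.
Probability = 15/720 = 1/48.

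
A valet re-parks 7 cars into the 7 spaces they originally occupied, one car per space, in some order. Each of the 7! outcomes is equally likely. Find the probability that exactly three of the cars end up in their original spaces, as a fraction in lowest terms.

Favorable outcomes: C(7,3)·!4 = 35·9 = 315.
Total outcomes: 7! = 5040.
Probability = 315/5040 = 1/16.

1/16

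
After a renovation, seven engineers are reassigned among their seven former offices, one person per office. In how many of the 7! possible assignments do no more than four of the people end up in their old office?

5018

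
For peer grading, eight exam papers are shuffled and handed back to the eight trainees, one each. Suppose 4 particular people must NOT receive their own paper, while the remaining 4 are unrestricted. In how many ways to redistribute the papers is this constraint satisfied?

24024

Inclusion-exclusion on the 4 forbidden self-matches:
Σ_{j=0}^{4} (-1)^j C(4,j)(8-j)!
= C(4,0)·8! - C(4,1)·7! + C(4,2)·6! - C(4,3)·5! + C(4,4)·4!
= 40320 - 20160 + 4320 - 480 + 24
= 24024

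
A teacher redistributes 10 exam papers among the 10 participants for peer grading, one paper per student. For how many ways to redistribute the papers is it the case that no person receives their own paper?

1334961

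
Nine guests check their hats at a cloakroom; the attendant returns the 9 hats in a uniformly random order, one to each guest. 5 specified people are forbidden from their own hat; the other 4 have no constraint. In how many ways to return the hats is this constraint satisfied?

205056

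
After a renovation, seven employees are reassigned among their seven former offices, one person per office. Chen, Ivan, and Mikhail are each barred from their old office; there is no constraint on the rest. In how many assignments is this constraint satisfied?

3216

Inclusion-exclusion on the 3 forbidden self-matches:
Σ_{j=0}^{3} (-1)^j C(3,j)(7-j)!
= C(3,0)·7! - C(3,1)·6! + C(3,2)·5! - C(3,3)·4!
= 5040 - 2160 + 360 - 24
= 3216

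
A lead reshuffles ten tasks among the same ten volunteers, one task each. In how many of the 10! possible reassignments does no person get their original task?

1334961

Recurrence: !10 = 9·(!9 + !8).
!10 = 9·(133496 + 14833) = 9·148329 = 1334961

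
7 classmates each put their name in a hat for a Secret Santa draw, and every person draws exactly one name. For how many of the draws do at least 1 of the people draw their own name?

3186

Sum C(7,i)·!(7-i) for i = 1..7:
  i=1: C(7,1)·!6 = 7·265 = 1855
  i=2: C(7,2)·!5 = 21·44 = 924
  i=3: C(7,3)·!4 = 35·9 = 315
  i=4: C(7,4)·!3 = 35·2 = 70
  i=5: C(7,5)·!2 = 21·1 = 21
  i=6: C(7,6)·!1 = 7·0 = 0
  i=7: C(7,7)·!0 = 1·1 = 1
Total = 3186.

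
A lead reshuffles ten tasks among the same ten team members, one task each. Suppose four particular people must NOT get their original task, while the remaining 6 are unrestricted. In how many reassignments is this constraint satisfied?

Let A_j be the event that the j-th constrained one is fixed. By inclusion-exclusion over the 4 events:
Σ_{j=0}^{4} (-1)^j C(4,j)(10-j)!
= C(4,0)·10! - C(4,1)·9! + C(4,2)·8! - C(4,3)·7! + C(4,4)·6!
= 3628800 - 1451520 + 241920 - 20160 + 720
= 2399760

2399760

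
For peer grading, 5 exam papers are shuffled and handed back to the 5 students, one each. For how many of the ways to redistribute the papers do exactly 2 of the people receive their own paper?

20

Choose which 2 of the 5 are fixed: C(5,2) = 10.
The other 3 form a derangement: !3 = 2.
Total: 10 × 2 = 20.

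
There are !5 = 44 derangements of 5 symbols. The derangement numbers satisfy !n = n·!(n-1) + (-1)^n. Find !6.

265

!6 = 6·44 + 1 = 265.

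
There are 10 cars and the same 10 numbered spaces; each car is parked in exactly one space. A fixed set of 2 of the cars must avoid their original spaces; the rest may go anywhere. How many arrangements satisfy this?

Inclusion-exclusion on the 2 forbidden self-matches:
Σ_{j=0}^{2} (-1)^j C(2,j)(10-j)!
= C(2,0)·10! - C(2,1)·9! + C(2,2)·8!
= 3628800 - 725760 + 40320
= 2943360

2943360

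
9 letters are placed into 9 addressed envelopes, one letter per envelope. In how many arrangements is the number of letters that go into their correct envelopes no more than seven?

362879

Sum C(9,i)·!(9-i) for i = 0..7:
  i=0: C(9,0)·!9 = 1·133496 = 133496
  i=1: C(9,1)·!8 = 9·14833 = 133497
  i=2: C(9,2)·!7 = 36·1854 = 66744
  i=3: C(9,3)·!6 = 84·265 = 22260
  i=4: C(9,4)·!5 = 126·44 = 5544
  i=5: C(9,5)·!4 = 126·9 = 1134
  i=6: C(9,6)·!3 = 84·2 = 168
  i=7: C(9,7)·!2 = 36·1 = 36
Total = 362879.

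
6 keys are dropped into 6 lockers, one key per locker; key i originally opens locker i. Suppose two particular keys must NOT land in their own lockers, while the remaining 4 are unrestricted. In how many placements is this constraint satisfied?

504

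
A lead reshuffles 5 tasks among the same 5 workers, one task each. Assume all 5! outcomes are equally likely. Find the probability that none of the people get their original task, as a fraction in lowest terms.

Favorable outcomes: !5 = 44.
Total outcomes: 5! = 120.
Probability = 44/120 = 11/30.

11/30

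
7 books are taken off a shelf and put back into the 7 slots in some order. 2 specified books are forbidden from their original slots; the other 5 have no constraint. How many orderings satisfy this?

3720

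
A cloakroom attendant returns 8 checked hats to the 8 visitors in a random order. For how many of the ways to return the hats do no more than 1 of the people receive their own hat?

29665

Sum C(8,i)·!(8-i) for i = 0..1:
  i=0: C(8,0)·!8 = 1·14833 = 14833
  i=1: C(8,1)·!7 = 8·1854 = 14832
Total = 29665.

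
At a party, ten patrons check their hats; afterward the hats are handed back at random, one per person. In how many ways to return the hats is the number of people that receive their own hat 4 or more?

68914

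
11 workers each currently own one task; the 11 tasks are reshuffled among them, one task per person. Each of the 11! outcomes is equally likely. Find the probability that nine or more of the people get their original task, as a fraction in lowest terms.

Favorable outcomes: Σ_{i≥9} C(11,i)·!(11-i) = 55·1 + 11·0 + 1·1 = 56.
Total outcomes: 11! = 39916800.
Probability = 56/39916800 = 1/712800.

1/712800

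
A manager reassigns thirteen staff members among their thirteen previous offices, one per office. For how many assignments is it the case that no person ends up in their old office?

The subfactorial !13 = [13!/e] (nearest integer).
13! = 6227020800, and 6227020800/e ≈ 2290792932.07, so !13 = 2290792932.

2290792932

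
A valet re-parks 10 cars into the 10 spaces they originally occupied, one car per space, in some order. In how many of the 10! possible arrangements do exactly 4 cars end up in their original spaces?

Pick the 4 fixed positions: C(10,4) = 210 ways.
The remaining 6 must be deranged: !6 = 265.
Total: 210 × 265 = 55650.

55650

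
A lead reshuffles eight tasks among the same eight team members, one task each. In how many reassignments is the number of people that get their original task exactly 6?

Pick the 6 fixed positions: C(8,6) = 28 ways.
The remaining 2 must be deranged: !2 = 1.
Total: 28 × 1 = 28.

28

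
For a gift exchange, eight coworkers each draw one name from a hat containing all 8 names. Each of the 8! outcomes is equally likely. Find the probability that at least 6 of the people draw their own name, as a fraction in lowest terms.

29/40320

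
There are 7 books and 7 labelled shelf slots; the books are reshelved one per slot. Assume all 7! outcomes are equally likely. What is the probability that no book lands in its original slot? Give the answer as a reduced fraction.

Favorable outcomes: !7 = 1854.
Total outcomes: 7! = 5040.
Probability = 1854/5040 = 103/280.

103/280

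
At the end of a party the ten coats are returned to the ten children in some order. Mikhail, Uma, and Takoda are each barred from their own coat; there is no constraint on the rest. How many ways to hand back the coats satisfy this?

2656080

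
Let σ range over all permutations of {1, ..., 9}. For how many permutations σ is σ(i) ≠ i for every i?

!9 is the nearest integer to 9!/e.
9! = 362880, and 362880/e ≈ 133496.09, so !9 = 133496.

133496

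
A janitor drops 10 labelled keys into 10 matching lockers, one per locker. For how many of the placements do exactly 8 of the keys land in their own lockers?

45

Choose which 8 of the 10 are fixed: C(10,8) = 45.
The remaining 2 must be deranged: !2 = 1.
Total: 45 × 1 = 45.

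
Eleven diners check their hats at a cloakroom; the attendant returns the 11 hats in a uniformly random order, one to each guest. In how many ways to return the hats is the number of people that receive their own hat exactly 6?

Choose which 6 of the 11 are fixed: C(11,6) = 462.
The other 5 form a derangement: !5 = 44.
Total: 462 × 44 = 20328.

20328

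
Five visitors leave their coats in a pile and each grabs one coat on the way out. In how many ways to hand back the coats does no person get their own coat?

44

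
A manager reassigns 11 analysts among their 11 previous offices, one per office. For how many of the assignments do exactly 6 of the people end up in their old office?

Pick the 6 fixed positions: C(11,6) = 462 ways.
The remaining 5 must be deranged: !5 = 44.
Total: 462 × 44 = 20328.

20328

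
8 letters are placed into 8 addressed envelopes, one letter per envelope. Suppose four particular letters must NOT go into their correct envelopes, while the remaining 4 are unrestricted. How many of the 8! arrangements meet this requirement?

24024

Let A_j be the event that the j-th constrained one is fixed. By inclusion-exclusion over the 4 events:
Σ_{j=0}^{4} (-1)^j C(4,j)(8-j)!
= C(4,0)·8! - C(4,1)·7! + C(4,2)·6! - C(4,3)·5! + C(4,4)·4!
= 40320 - 20160 + 4320 - 480 + 24
= 24024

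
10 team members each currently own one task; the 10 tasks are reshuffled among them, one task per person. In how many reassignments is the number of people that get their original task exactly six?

1890

Pick the 6 fixed positions: C(10,6) = 210 ways.
The other 4 form a derangement: !4 = 9.
Total: 210 × 9 = 1890.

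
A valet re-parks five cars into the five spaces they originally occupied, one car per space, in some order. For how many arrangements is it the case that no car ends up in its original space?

44

By inclusion-exclusion, !5 = Σ (-1)^k · 5!/k! for k=0..5
= 5! - 5!/1! + 5!/2! - 5!/3! + 5!/4! - 5!/5!
= 120 - 120 + 60 - 20 + 5 - 1
= 44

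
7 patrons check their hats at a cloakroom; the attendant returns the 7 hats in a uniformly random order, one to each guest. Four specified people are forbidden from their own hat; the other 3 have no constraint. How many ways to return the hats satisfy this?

Inclusion-exclusion on the 4 forbidden self-matches:
Σ_{j=0}^{4} (-1)^j C(4,j)(7-j)!
= C(4,0)·7! - C(4,1)·6! + C(4,2)·5! - C(4,3)·4! + C(4,4)·3!
= 5040 - 2880 + 720 - 96 + 6
= 2790

2790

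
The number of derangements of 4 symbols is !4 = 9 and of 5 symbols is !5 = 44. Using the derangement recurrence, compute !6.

!6 = (6-1)·(!5 + !4) = 5·(44 + 9) = 5·53 = 265.

265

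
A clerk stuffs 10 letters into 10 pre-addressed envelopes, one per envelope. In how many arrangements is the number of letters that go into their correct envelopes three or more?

291394

# with exactly i fixed is C(10,i)·!(10-i); sum over i=3..10:
  i=3: C(10,3)·!7 = 120·1854 = 222480
  i=4: C(10,4)·!6 = 210·265 = 55650
  i=5: C(10,5)·!5 = 252·44 = 11088
  i=6: C(10,6)·!4 = 210·9 = 1890
  i=7: C(10,7)·!3 = 120·2 = 240
  i=8: C(10,8)·!2 = 45·1 = 45
  i=9: C(10,9)·!1 = 10·0 = 0
  i=10: C(10,10)·!0 = 1·1 = 1
Total = 291394.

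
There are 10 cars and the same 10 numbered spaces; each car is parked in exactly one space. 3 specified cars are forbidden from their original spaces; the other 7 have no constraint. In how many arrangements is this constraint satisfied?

Inclusion-exclusion on the 3 forbidden self-matches:
Σ_{j=0}^{3} (-1)^j C(3,j)(10-j)!
= C(3,0)·10! - C(3,1)·9! + C(3,2)·8! - C(3,3)·7!
= 3628800 - 1088640 + 120960 - 5040
= 2656080

2656080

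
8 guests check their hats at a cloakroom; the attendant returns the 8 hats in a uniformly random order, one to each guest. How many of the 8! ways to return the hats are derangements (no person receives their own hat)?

14833

The subfactorial !8 = [8!/e] (nearest integer).
8! = 40320, and 40320/e ≈ 14832.90, so !8 = 14833.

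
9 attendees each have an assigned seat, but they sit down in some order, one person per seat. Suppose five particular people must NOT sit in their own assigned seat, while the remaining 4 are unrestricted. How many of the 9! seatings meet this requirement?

205056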